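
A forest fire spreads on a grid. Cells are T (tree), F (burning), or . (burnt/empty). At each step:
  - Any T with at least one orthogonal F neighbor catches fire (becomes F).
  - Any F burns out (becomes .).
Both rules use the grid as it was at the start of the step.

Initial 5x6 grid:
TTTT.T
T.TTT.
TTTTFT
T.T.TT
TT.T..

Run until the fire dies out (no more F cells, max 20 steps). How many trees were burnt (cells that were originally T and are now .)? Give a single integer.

Answer: 19

Derivation:
Step 1: +4 fires, +1 burnt (F count now 4)
Step 2: +3 fires, +4 burnt (F count now 3)
Step 3: +4 fires, +3 burnt (F count now 4)
Step 4: +2 fires, +4 burnt (F count now 2)
Step 5: +3 fires, +2 burnt (F count now 3)
Step 6: +2 fires, +3 burnt (F count now 2)
Step 7: +1 fires, +2 burnt (F count now 1)
Step 8: +0 fires, +1 burnt (F count now 0)
Fire out after step 8
Initially T: 21, now '.': 28
Total burnt (originally-T cells now '.'): 19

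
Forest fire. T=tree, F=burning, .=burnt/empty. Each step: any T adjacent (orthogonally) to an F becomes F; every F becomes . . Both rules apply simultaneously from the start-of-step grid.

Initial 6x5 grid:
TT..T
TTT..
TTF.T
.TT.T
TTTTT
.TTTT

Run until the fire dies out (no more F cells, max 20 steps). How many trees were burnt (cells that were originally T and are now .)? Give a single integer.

Answer: 20

Derivation:
Step 1: +3 fires, +1 burnt (F count now 3)
Step 2: +4 fires, +3 burnt (F count now 4)
Step 3: +5 fires, +4 burnt (F count now 5)
Step 4: +5 fires, +5 burnt (F count now 5)
Step 5: +2 fires, +5 burnt (F count now 2)
Step 6: +1 fires, +2 burnt (F count now 1)
Step 7: +0 fires, +1 burnt (F count now 0)
Fire out after step 7
Initially T: 21, now '.': 29
Total burnt (originally-T cells now '.'): 20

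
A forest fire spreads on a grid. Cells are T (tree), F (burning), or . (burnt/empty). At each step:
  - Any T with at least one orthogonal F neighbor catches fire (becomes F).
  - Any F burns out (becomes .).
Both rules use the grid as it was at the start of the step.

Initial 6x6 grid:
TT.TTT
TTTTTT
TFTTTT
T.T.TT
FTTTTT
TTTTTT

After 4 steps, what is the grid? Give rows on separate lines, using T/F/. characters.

Step 1: 6 trees catch fire, 2 burn out
  TT.TTT
  TFTTTT
  F.FTTT
  F.T.TT
  .FTTTT
  FTTTTT
Step 2: 7 trees catch fire, 6 burn out
  TF.TTT
  F.FTTT
  ...FTT
  ..F.TT
  ..FTTT
  .FTTTT
Step 3: 5 trees catch fire, 7 burn out
  F..TTT
  ...FTT
  ....FT
  ....TT
  ...FTT
  ..FTTT
Step 4: 6 trees catch fire, 5 burn out
  ...FTT
  ....FT
  .....F
  ....FT
  ....FT
  ...FTT

...FTT
....FT
.....F
....FT
....FT
...FTT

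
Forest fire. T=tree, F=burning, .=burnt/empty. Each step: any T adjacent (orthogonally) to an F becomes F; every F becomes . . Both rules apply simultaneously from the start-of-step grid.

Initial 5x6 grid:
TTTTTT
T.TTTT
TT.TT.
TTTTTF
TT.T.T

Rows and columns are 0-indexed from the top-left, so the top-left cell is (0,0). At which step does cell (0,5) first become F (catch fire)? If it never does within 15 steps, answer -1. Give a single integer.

Step 1: cell (0,5)='T' (+2 fires, +1 burnt)
Step 2: cell (0,5)='T' (+2 fires, +2 burnt)
Step 3: cell (0,5)='T' (+4 fires, +2 burnt)
Step 4: cell (0,5)='T' (+4 fires, +4 burnt)
Step 5: cell (0,5)='F' (+6 fires, +4 burnt)
  -> target ignites at step 5
Step 6: cell (0,5)='.' (+3 fires, +6 burnt)
Step 7: cell (0,5)='.' (+2 fires, +3 burnt)
Step 8: cell (0,5)='.' (+1 fires, +2 burnt)
Step 9: cell (0,5)='.' (+0 fires, +1 burnt)
  fire out at step 9

5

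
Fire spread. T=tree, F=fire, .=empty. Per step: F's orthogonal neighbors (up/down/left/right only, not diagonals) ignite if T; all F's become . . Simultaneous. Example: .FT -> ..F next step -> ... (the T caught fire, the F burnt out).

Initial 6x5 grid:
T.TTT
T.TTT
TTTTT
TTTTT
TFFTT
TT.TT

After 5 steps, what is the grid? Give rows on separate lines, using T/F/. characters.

Step 1: 5 trees catch fire, 2 burn out
  T.TTT
  T.TTT
  TTTTT
  TFFTT
  F..FT
  TF.TT
Step 2: 7 trees catch fire, 5 burn out
  T.TTT
  T.TTT
  TFFTT
  F..FT
  ....F
  F..FT
Step 3: 5 trees catch fire, 7 burn out
  T.TTT
  T.FTT
  F..FT
  ....F
  .....
  ....F
Step 4: 4 trees catch fire, 5 burn out
  T.FTT
  F..FT
  ....F
  .....
  .....
  .....
Step 5: 3 trees catch fire, 4 burn out
  F..FT
  ....F
  .....
  .....
  .....
  .....

F..FT
....F
.....
.....
.....
.....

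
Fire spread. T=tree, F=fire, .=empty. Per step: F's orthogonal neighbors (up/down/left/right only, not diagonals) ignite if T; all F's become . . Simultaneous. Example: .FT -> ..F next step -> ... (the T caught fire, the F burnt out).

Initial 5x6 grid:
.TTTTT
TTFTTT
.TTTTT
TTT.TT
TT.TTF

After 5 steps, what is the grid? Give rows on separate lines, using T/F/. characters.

Step 1: 6 trees catch fire, 2 burn out
  .TFTTT
  TF.FTT
  .TFTTT
  TTT.TF
  TT.TF.
Step 2: 10 trees catch fire, 6 burn out
  .F.FTT
  F...FT
  .F.FTF
  TTF.F.
  TT.F..
Step 3: 4 trees catch fire, 10 burn out
  ....FT
  .....F
  ....F.
  TF....
  TT....
Step 4: 3 trees catch fire, 4 burn out
  .....F
  ......
  ......
  F.....
  TF....
Step 5: 1 trees catch fire, 3 burn out
  ......
  ......
  ......
  ......
  F.....

......
......
......
......
F.....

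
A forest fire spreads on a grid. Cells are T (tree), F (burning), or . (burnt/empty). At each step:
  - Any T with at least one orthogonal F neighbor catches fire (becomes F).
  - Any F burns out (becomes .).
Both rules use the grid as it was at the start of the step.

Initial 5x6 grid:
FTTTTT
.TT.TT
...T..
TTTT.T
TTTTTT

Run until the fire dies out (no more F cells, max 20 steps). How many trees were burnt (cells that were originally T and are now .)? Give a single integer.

Answer: 9

Derivation:
Step 1: +1 fires, +1 burnt (F count now 1)
Step 2: +2 fires, +1 burnt (F count now 2)
Step 3: +2 fires, +2 burnt (F count now 2)
Step 4: +1 fires, +2 burnt (F count now 1)
Step 5: +2 fires, +1 burnt (F count now 2)
Step 6: +1 fires, +2 burnt (F count now 1)
Step 7: +0 fires, +1 burnt (F count now 0)
Fire out after step 7
Initially T: 21, now '.': 18
Total burnt (originally-T cells now '.'): 9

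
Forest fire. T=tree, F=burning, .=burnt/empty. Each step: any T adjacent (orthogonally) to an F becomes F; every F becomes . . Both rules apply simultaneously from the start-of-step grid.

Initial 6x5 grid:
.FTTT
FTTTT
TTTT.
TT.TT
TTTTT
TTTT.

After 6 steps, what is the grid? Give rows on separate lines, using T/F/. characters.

Step 1: 3 trees catch fire, 2 burn out
  ..FTT
  .FTTT
  FTTT.
  TT.TT
  TTTTT
  TTTT.
Step 2: 4 trees catch fire, 3 burn out
  ...FT
  ..FTT
  .FTT.
  FT.TT
  TTTTT
  TTTT.
Step 3: 5 trees catch fire, 4 burn out
  ....F
  ...FT
  ..FT.
  .F.TT
  FTTTT
  TTTT.
Step 4: 4 trees catch fire, 5 burn out
  .....
  ....F
  ...F.
  ...TT
  .FTTT
  FTTT.
Step 5: 3 trees catch fire, 4 burn out
  .....
  .....
  .....
  ...FT
  ..FTT
  .FTT.
Step 6: 3 trees catch fire, 3 burn out
  .....
  .....
  .....
  ....F
  ...FT
  ..FT.

.....
.....
.....
....F
...FT
..FT.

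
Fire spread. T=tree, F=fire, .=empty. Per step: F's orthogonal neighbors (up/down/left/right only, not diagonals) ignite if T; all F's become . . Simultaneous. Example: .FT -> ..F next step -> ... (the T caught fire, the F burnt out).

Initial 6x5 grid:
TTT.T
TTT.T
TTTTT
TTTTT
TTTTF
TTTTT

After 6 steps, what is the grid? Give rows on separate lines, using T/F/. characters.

Step 1: 3 trees catch fire, 1 burn out
  TTT.T
  TTT.T
  TTTTT
  TTTTF
  TTTF.
  TTTTF
Step 2: 4 trees catch fire, 3 burn out
  TTT.T
  TTT.T
  TTTTF
  TTTF.
  TTF..
  TTTF.
Step 3: 5 trees catch fire, 4 burn out
  TTT.T
  TTT.F
  TTTF.
  TTF..
  TF...
  TTF..
Step 4: 5 trees catch fire, 5 burn out
  TTT.F
  TTT..
  TTF..
  TF...
  F....
  TF...
Step 5: 4 trees catch fire, 5 burn out
  TTT..
  TTF..
  TF...
  F....
  .....
  F....
Step 6: 3 trees catch fire, 4 burn out
  TTF..
  TF...
  F....
  .....
  .....
  .....

TTF..
TF...
F....
.....
.....
.....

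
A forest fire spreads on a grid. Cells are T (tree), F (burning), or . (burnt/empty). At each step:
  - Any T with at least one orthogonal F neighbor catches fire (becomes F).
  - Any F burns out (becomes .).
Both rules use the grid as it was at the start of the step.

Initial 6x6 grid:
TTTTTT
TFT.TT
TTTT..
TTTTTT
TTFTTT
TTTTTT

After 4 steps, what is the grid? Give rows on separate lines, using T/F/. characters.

Step 1: 8 trees catch fire, 2 burn out
  TFTTTT
  F.F.TT
  TFTT..
  TTFTTT
  TF.FTT
  TTFTTT
Step 2: 10 trees catch fire, 8 burn out
  F.FTTT
  ....TT
  F.FT..
  TF.FTT
  F...FT
  TF.FTT
Step 3: 7 trees catch fire, 10 burn out
  ...FTT
  ....TT
  ...F..
  F...FT
  .....F
  F...FT
Step 4: 3 trees catch fire, 7 burn out
  ....FT
  ....TT
  ......
  .....F
  ......
  .....F

....FT
....TT
......
.....F
......
.....F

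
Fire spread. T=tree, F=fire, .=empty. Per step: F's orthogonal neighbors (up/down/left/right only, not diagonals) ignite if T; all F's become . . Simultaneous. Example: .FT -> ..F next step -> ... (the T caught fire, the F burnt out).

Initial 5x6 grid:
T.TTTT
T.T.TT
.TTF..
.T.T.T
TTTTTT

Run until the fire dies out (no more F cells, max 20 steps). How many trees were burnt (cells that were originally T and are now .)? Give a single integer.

Step 1: +2 fires, +1 burnt (F count now 2)
Step 2: +3 fires, +2 burnt (F count now 3)
Step 3: +4 fires, +3 burnt (F count now 4)
Step 4: +3 fires, +4 burnt (F count now 3)
Step 5: +3 fires, +3 burnt (F count now 3)
Step 6: +2 fires, +3 burnt (F count now 2)
Step 7: +1 fires, +2 burnt (F count now 1)
Step 8: +0 fires, +1 burnt (F count now 0)
Fire out after step 8
Initially T: 20, now '.': 28
Total burnt (originally-T cells now '.'): 18

Answer: 18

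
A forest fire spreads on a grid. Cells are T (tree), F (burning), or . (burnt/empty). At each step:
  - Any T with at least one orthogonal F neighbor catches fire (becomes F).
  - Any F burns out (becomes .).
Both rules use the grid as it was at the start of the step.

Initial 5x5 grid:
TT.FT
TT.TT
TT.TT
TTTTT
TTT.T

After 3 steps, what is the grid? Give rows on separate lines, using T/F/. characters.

Step 1: 2 trees catch fire, 1 burn out
  TT..F
  TT.FT
  TT.TT
  TTTTT
  TTT.T
Step 2: 2 trees catch fire, 2 burn out
  TT...
  TT..F
  TT.FT
  TTTTT
  TTT.T
Step 3: 2 trees catch fire, 2 burn out
  TT...
  TT...
  TT..F
  TTTFT
  TTT.T

TT...
TT...
TT..F
TTTFT
TTT.T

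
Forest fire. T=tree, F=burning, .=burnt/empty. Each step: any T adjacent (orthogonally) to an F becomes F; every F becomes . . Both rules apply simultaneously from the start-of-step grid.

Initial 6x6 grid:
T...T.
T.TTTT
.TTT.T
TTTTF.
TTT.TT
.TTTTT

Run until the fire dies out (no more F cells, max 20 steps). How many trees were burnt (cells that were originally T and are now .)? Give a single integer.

Answer: 23

Derivation:
Step 1: +2 fires, +1 burnt (F count now 2)
Step 2: +4 fires, +2 burnt (F count now 4)
Step 3: +6 fires, +4 burnt (F count now 6)
Step 4: +6 fires, +6 burnt (F count now 6)
Step 5: +4 fires, +6 burnt (F count now 4)
Step 6: +1 fires, +4 burnt (F count now 1)
Step 7: +0 fires, +1 burnt (F count now 0)
Fire out after step 7
Initially T: 25, now '.': 34
Total burnt (originally-T cells now '.'): 23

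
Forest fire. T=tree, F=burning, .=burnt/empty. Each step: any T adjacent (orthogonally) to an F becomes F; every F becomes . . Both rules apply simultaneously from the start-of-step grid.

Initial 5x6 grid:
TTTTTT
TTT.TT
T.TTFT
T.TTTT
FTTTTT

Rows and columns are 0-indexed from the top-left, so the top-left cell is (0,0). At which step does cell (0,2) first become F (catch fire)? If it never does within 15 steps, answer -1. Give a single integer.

Step 1: cell (0,2)='T' (+6 fires, +2 burnt)
Step 2: cell (0,2)='T' (+8 fires, +6 burnt)
Step 3: cell (0,2)='T' (+7 fires, +8 burnt)
Step 4: cell (0,2)='F' (+3 fires, +7 burnt)
  -> target ignites at step 4
Step 5: cell (0,2)='.' (+1 fires, +3 burnt)
Step 6: cell (0,2)='.' (+0 fires, +1 burnt)
  fire out at step 6

4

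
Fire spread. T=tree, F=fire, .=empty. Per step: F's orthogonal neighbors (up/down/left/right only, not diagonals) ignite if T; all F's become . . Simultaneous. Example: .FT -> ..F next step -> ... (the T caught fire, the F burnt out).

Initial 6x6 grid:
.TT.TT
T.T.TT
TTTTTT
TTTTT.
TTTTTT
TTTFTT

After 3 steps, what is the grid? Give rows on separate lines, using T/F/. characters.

Step 1: 3 trees catch fire, 1 burn out
  .TT.TT
  T.T.TT
  TTTTTT
  TTTTT.
  TTTFTT
  TTF.FT
Step 2: 5 trees catch fire, 3 burn out
  .TT.TT
  T.T.TT
  TTTTTT
  TTTFT.
  TTF.FT
  TF...F
Step 3: 6 trees catch fire, 5 burn out
  .TT.TT
  T.T.TT
  TTTFTT
  TTF.F.
  TF...F
  F.....

.TT.TT
T.T.TT
TTTFTT
TTF.F.
TF...F
F.....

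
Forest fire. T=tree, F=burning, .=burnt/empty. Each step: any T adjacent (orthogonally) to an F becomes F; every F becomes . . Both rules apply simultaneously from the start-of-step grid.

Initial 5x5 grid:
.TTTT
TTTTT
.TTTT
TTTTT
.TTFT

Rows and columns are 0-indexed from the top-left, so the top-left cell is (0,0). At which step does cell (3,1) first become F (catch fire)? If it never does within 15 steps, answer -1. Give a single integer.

Step 1: cell (3,1)='T' (+3 fires, +1 burnt)
Step 2: cell (3,1)='T' (+4 fires, +3 burnt)
Step 3: cell (3,1)='F' (+4 fires, +4 burnt)
  -> target ignites at step 3
Step 4: cell (3,1)='.' (+5 fires, +4 burnt)
Step 5: cell (3,1)='.' (+3 fires, +5 burnt)
Step 6: cell (3,1)='.' (+2 fires, +3 burnt)
Step 7: cell (3,1)='.' (+0 fires, +2 burnt)
  fire out at step 7

3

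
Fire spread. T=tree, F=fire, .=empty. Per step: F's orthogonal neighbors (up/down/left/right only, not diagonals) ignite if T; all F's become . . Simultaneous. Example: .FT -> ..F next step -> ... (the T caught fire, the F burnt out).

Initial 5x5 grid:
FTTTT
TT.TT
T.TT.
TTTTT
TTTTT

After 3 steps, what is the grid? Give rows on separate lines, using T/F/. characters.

Step 1: 2 trees catch fire, 1 burn out
  .FTTT
  FT.TT
  T.TT.
  TTTTT
  TTTTT
Step 2: 3 trees catch fire, 2 burn out
  ..FTT
  .F.TT
  F.TT.
  TTTTT
  TTTTT
Step 3: 2 trees catch fire, 3 burn out
  ...FT
  ...TT
  ..TT.
  FTTTT
  TTTTT

...FT
...TT
..TT.
FTTTT
TTTTT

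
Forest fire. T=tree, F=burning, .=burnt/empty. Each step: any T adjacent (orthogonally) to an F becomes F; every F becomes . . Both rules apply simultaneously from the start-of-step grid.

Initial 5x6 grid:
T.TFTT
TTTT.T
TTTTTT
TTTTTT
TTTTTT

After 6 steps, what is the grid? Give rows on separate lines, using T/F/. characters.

Step 1: 3 trees catch fire, 1 burn out
  T.F.FT
  TTTF.T
  TTTTTT
  TTTTTT
  TTTTTT
Step 2: 3 trees catch fire, 3 burn out
  T....F
  TTF..T
  TTTFTT
  TTTTTT
  TTTTTT
Step 3: 5 trees catch fire, 3 burn out
  T.....
  TF...F
  TTF.FT
  TTTFTT
  TTTTTT
Step 4: 6 trees catch fire, 5 burn out
  T.....
  F.....
  TF...F
  TTF.FT
  TTTFTT
Step 5: 6 trees catch fire, 6 burn out
  F.....
  ......
  F.....
  TF...F
  TTF.FT
Step 6: 3 trees catch fire, 6 burn out
  ......
  ......
  ......
  F.....
  TF...F

......
......
......
F.....
TF...F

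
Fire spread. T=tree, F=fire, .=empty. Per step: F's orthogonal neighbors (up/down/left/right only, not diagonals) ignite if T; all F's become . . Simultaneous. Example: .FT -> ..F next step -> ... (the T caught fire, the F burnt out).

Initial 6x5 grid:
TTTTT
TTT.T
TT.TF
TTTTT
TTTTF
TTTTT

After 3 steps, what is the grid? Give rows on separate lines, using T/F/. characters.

Step 1: 5 trees catch fire, 2 burn out
  TTTTT
  TTT.F
  TT.F.
  TTTTF
  TTTF.
  TTTTF
Step 2: 4 trees catch fire, 5 burn out
  TTTTF
  TTT..
  TT...
  TTTF.
  TTF..
  TTTF.
Step 3: 4 trees catch fire, 4 burn out
  TTTF.
  TTT..
  TT...
  TTF..
  TF...
  TTF..

TTTF.
TTT..
TT...
TTF..
TF...
TTF..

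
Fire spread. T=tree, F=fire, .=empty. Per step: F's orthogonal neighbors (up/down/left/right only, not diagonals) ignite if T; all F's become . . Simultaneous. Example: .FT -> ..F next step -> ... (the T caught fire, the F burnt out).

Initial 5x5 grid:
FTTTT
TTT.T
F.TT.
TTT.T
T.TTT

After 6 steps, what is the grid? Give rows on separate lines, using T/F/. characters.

Step 1: 3 trees catch fire, 2 burn out
  .FTTT
  FTT.T
  ..TT.
  FTT.T
  T.TTT
Step 2: 4 trees catch fire, 3 burn out
  ..FTT
  .FT.T
  ..TT.
  .FT.T
  F.TTT
Step 3: 3 trees catch fire, 4 burn out
  ...FT
  ..F.T
  ..TT.
  ..F.T
  ..TTT
Step 4: 3 trees catch fire, 3 burn out
  ....F
  ....T
  ..FT.
  ....T
  ..FTT
Step 5: 3 trees catch fire, 3 burn out
  .....
  ....F
  ...F.
  ....T
  ...FT
Step 6: 1 trees catch fire, 3 burn out
  .....
  .....
  .....
  ....T
  ....F

.....
.....
.....
....T
....F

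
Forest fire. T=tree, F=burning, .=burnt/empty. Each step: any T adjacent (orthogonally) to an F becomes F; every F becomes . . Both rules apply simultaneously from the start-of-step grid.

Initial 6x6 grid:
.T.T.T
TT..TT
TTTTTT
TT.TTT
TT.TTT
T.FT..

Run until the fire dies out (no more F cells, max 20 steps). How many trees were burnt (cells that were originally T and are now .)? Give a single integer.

Answer: 24

Derivation:
Step 1: +1 fires, +1 burnt (F count now 1)
Step 2: +1 fires, +1 burnt (F count now 1)
Step 3: +2 fires, +1 burnt (F count now 2)
Step 4: +3 fires, +2 burnt (F count now 3)
Step 5: +3 fires, +3 burnt (F count now 3)
Step 6: +3 fires, +3 burnt (F count now 3)
Step 7: +4 fires, +3 burnt (F count now 4)
Step 8: +5 fires, +4 burnt (F count now 5)
Step 9: +1 fires, +5 burnt (F count now 1)
Step 10: +1 fires, +1 burnt (F count now 1)
Step 11: +0 fires, +1 burnt (F count now 0)
Fire out after step 11
Initially T: 25, now '.': 35
Total burnt (originally-T cells now '.'): 24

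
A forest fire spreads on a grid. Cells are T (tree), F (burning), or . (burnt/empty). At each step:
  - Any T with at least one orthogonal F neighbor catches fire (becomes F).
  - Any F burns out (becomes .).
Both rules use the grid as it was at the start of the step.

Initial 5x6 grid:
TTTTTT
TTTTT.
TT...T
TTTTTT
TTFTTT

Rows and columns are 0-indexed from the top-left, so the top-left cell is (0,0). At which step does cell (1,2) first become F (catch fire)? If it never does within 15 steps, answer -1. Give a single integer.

Step 1: cell (1,2)='T' (+3 fires, +1 burnt)
Step 2: cell (1,2)='T' (+4 fires, +3 burnt)
Step 3: cell (1,2)='T' (+4 fires, +4 burnt)
Step 4: cell (1,2)='T' (+3 fires, +4 burnt)
Step 5: cell (1,2)='F' (+4 fires, +3 burnt)
  -> target ignites at step 5
Step 6: cell (1,2)='.' (+3 fires, +4 burnt)
Step 7: cell (1,2)='.' (+2 fires, +3 burnt)
Step 8: cell (1,2)='.' (+1 fires, +2 burnt)
Step 9: cell (1,2)='.' (+1 fires, +1 burnt)
Step 10: cell (1,2)='.' (+0 fires, +1 burnt)
  fire out at step 10

5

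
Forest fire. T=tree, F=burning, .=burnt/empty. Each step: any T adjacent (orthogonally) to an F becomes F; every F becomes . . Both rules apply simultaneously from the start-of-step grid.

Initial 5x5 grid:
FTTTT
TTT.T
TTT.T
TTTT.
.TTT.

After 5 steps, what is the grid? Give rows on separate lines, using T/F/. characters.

Step 1: 2 trees catch fire, 1 burn out
  .FTTT
  FTT.T
  TTT.T
  TTTT.
  .TTT.
Step 2: 3 trees catch fire, 2 burn out
  ..FTT
  .FT.T
  FTT.T
  TTTT.
  .TTT.
Step 3: 4 trees catch fire, 3 burn out
  ...FT
  ..F.T
  .FT.T
  FTTT.
  .TTT.
Step 4: 3 trees catch fire, 4 burn out
  ....F
  ....T
  ..F.T
  .FTT.
  .TTT.
Step 5: 3 trees catch fire, 3 burn out
  .....
  ....F
  ....T
  ..FT.
  .FTT.

.....
....F
....T
..FT.
.FTT.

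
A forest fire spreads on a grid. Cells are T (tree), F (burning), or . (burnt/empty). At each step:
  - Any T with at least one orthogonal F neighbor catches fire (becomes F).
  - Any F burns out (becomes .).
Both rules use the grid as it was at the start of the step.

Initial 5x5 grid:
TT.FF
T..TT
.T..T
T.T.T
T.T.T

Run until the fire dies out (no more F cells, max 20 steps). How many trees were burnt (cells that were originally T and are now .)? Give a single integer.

Step 1: +2 fires, +2 burnt (F count now 2)
Step 2: +1 fires, +2 burnt (F count now 1)
Step 3: +1 fires, +1 burnt (F count now 1)
Step 4: +1 fires, +1 burnt (F count now 1)
Step 5: +0 fires, +1 burnt (F count now 0)
Fire out after step 5
Initially T: 13, now '.': 17
Total burnt (originally-T cells now '.'): 5

Answer: 5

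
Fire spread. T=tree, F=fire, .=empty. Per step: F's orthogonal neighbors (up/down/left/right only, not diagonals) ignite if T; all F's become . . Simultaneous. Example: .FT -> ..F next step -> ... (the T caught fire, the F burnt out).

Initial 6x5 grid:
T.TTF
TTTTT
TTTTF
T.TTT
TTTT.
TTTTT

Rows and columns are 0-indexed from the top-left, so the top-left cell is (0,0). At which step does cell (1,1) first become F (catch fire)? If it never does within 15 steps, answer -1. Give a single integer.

Step 1: cell (1,1)='T' (+4 fires, +2 burnt)
Step 2: cell (1,1)='T' (+4 fires, +4 burnt)
Step 3: cell (1,1)='T' (+4 fires, +4 burnt)
Step 4: cell (1,1)='F' (+4 fires, +4 burnt)
  -> target ignites at step 4
Step 5: cell (1,1)='.' (+5 fires, +4 burnt)
Step 6: cell (1,1)='.' (+3 fires, +5 burnt)
Step 7: cell (1,1)='.' (+1 fires, +3 burnt)
Step 8: cell (1,1)='.' (+0 fires, +1 burnt)
  fire out at step 8

4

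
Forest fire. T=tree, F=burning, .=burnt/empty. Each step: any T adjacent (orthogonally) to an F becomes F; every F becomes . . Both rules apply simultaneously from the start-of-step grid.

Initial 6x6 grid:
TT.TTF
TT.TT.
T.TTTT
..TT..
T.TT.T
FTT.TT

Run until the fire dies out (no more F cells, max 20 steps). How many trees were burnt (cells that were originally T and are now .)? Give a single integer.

Answer: 15

Derivation:
Step 1: +3 fires, +2 burnt (F count now 3)
Step 2: +3 fires, +3 burnt (F count now 3)
Step 3: +3 fires, +3 burnt (F count now 3)
Step 4: +4 fires, +3 burnt (F count now 4)
Step 5: +2 fires, +4 burnt (F count now 2)
Step 6: +0 fires, +2 burnt (F count now 0)
Fire out after step 6
Initially T: 23, now '.': 28
Total burnt (originally-T cells now '.'): 15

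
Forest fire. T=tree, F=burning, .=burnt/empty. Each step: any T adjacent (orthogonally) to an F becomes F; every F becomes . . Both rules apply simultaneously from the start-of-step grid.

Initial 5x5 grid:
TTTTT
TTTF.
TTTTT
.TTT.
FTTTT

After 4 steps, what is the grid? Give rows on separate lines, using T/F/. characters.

Step 1: 4 trees catch fire, 2 burn out
  TTTFT
  TTF..
  TTTFT
  .TTT.
  .FTTT
Step 2: 8 trees catch fire, 4 burn out
  TTF.F
  TF...
  TTF.F
  .FTF.
  ..FTT
Step 3: 5 trees catch fire, 8 burn out
  TF...
  F....
  TF...
  ..F..
  ...FT
Step 4: 3 trees catch fire, 5 burn out
  F....
  .....
  F....
  .....
  ....F

F....
.....
F....
.....
....F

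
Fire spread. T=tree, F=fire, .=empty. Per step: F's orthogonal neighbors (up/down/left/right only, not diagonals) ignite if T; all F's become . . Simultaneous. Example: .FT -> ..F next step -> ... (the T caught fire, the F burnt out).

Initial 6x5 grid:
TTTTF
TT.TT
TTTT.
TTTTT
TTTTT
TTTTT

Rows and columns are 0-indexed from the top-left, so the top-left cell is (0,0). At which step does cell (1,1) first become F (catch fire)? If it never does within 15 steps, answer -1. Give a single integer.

Step 1: cell (1,1)='T' (+2 fires, +1 burnt)
Step 2: cell (1,1)='T' (+2 fires, +2 burnt)
Step 3: cell (1,1)='T' (+2 fires, +2 burnt)
Step 4: cell (1,1)='F' (+4 fires, +2 burnt)
  -> target ignites at step 4
Step 5: cell (1,1)='.' (+5 fires, +4 burnt)
Step 6: cell (1,1)='.' (+5 fires, +5 burnt)
Step 7: cell (1,1)='.' (+4 fires, +5 burnt)
Step 8: cell (1,1)='.' (+2 fires, +4 burnt)
Step 9: cell (1,1)='.' (+1 fires, +2 burnt)
Step 10: cell (1,1)='.' (+0 fires, +1 burnt)
  fire out at step 10

4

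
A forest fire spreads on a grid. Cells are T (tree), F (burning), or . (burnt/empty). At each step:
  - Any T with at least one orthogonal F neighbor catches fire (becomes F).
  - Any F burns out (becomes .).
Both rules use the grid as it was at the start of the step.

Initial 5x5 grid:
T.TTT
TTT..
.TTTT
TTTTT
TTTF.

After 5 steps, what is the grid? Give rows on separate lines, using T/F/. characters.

Step 1: 2 trees catch fire, 1 burn out
  T.TTT
  TTT..
  .TTTT
  TTTFT
  TTF..
Step 2: 4 trees catch fire, 2 burn out
  T.TTT
  TTT..
  .TTFT
  TTF.F
  TF...
Step 3: 4 trees catch fire, 4 burn out
  T.TTT
  TTT..
  .TF.F
  TF...
  F....
Step 4: 3 trees catch fire, 4 burn out
  T.TTT
  TTF..
  .F...
  F....
  .....
Step 5: 2 trees catch fire, 3 burn out
  T.FTT
  TF...
  .....
  .....
  .....

T.FTT
TF...
.....
.....
.....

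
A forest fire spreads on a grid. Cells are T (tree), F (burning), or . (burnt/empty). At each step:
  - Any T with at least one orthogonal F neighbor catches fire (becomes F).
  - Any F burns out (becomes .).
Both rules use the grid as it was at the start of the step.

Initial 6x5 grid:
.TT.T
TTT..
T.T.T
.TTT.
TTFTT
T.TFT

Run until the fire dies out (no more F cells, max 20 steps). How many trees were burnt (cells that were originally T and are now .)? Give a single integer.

Step 1: +5 fires, +2 burnt (F count now 5)
Step 2: +5 fires, +5 burnt (F count now 5)
Step 3: +2 fires, +5 burnt (F count now 2)
Step 4: +2 fires, +2 burnt (F count now 2)
Step 5: +2 fires, +2 burnt (F count now 2)
Step 6: +1 fires, +2 burnt (F count now 1)
Step 7: +0 fires, +1 burnt (F count now 0)
Fire out after step 7
Initially T: 19, now '.': 28
Total burnt (originally-T cells now '.'): 17

Answer: 17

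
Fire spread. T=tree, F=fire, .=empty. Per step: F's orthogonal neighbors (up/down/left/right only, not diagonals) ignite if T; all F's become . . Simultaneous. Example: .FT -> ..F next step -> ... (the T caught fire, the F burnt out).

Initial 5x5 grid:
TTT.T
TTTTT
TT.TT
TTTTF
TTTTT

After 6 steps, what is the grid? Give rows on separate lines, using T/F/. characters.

Step 1: 3 trees catch fire, 1 burn out
  TTT.T
  TTTTT
  TT.TF
  TTTF.
  TTTTF
Step 2: 4 trees catch fire, 3 burn out
  TTT.T
  TTTTF
  TT.F.
  TTF..
  TTTF.
Step 3: 4 trees catch fire, 4 burn out
  TTT.F
  TTTF.
  TT...
  TF...
  TTF..
Step 4: 4 trees catch fire, 4 burn out
  TTT..
  TTF..
  TF...
  F....
  TF...
Step 5: 4 trees catch fire, 4 burn out
  TTF..
  TF...
  F....
  .....
  F....
Step 6: 2 trees catch fire, 4 burn out
  TF...
  F....
  .....
  .....
  .....

TF...
F....
.....
.....
.....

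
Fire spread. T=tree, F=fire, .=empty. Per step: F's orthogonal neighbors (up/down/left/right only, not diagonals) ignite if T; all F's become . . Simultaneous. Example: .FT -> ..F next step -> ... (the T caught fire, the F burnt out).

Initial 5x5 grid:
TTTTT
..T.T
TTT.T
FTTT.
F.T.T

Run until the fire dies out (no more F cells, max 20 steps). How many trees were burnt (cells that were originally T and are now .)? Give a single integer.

Answer: 15

Derivation:
Step 1: +2 fires, +2 burnt (F count now 2)
Step 2: +2 fires, +2 burnt (F count now 2)
Step 3: +3 fires, +2 burnt (F count now 3)
Step 4: +1 fires, +3 burnt (F count now 1)
Step 5: +1 fires, +1 burnt (F count now 1)
Step 6: +2 fires, +1 burnt (F count now 2)
Step 7: +2 fires, +2 burnt (F count now 2)
Step 8: +1 fires, +2 burnt (F count now 1)
Step 9: +1 fires, +1 burnt (F count now 1)
Step 10: +0 fires, +1 burnt (F count now 0)
Fire out after step 10
Initially T: 16, now '.': 24
Total burnt (originally-T cells now '.'): 15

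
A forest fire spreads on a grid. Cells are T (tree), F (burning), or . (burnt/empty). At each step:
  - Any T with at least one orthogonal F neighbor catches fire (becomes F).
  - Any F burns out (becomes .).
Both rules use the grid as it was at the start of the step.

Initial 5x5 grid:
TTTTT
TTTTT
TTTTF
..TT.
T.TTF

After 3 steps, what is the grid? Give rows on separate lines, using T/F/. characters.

Step 1: 3 trees catch fire, 2 burn out
  TTTTT
  TTTTF
  TTTF.
  ..TT.
  T.TF.
Step 2: 5 trees catch fire, 3 burn out
  TTTTF
  TTTF.
  TTF..
  ..TF.
  T.F..
Step 3: 4 trees catch fire, 5 burn out
  TTTF.
  TTF..
  TF...
  ..F..
  T....

TTTF.
TTF..
TF...
..F..
T....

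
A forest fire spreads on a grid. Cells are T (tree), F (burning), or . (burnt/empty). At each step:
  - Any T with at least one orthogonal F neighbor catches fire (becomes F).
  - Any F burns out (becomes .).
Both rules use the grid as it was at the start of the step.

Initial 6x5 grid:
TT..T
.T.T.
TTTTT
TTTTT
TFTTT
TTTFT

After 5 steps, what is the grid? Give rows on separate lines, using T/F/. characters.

Step 1: 7 trees catch fire, 2 burn out
  TT..T
  .T.T.
  TTTTT
  TFTTT
  F.FFT
  TFF.F
Step 2: 6 trees catch fire, 7 burn out
  TT..T
  .T.T.
  TFTTT
  F.FFT
  ....F
  F....
Step 3: 5 trees catch fire, 6 burn out
  TT..T
  .F.T.
  F.FFT
  ....F
  .....
  .....
Step 4: 3 trees catch fire, 5 burn out
  TF..T
  ...F.
  ....F
  .....
  .....
  .....
Step 5: 1 trees catch fire, 3 burn out
  F...T
  .....
  .....
  .....
  .....
  .....

F...T
.....
.....
.....
.....
.....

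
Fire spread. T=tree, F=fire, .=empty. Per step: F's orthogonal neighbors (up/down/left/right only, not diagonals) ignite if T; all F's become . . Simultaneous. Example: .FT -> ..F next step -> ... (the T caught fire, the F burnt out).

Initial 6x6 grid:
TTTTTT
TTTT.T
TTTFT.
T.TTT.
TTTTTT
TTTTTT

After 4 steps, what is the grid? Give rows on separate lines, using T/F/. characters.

Step 1: 4 trees catch fire, 1 burn out
  TTTTTT
  TTTF.T
  TTF.F.
  T.TFT.
  TTTTTT
  TTTTTT
Step 2: 6 trees catch fire, 4 burn out
  TTTFTT
  TTF..T
  TF....
  T.F.F.
  TTTFTT
  TTTTTT
Step 3: 7 trees catch fire, 6 burn out
  TTF.FT
  TF...T
  F.....
  T.....
  TTF.FT
  TTTFTT
Step 4: 8 trees catch fire, 7 burn out
  TF...F
  F....T
  ......
  F.....
  TF...F
  TTF.FT

TF...F
F....T
......
F.....
TF...F
TTF.FT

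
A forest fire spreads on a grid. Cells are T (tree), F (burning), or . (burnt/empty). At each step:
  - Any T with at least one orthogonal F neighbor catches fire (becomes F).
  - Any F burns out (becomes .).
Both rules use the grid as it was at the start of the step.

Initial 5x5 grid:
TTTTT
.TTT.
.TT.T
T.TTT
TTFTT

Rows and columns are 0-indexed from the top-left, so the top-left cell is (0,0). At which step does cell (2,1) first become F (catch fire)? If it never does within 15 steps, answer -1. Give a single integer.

Step 1: cell (2,1)='T' (+3 fires, +1 burnt)
Step 2: cell (2,1)='T' (+4 fires, +3 burnt)
Step 3: cell (2,1)='F' (+4 fires, +4 burnt)
  -> target ignites at step 3
Step 4: cell (2,1)='.' (+4 fires, +4 burnt)
Step 5: cell (2,1)='.' (+2 fires, +4 burnt)
Step 6: cell (2,1)='.' (+2 fires, +2 burnt)
Step 7: cell (2,1)='.' (+0 fires, +2 burnt)
  fire out at step 7

3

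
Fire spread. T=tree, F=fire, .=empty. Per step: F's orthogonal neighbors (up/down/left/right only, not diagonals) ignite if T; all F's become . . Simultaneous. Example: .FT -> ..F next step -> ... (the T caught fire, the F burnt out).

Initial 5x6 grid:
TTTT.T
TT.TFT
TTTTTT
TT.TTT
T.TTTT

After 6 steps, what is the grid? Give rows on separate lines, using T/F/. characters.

Step 1: 3 trees catch fire, 1 burn out
  TTTT.T
  TT.F.F
  TTTTFT
  TT.TTT
  T.TTTT
Step 2: 5 trees catch fire, 3 burn out
  TTTF.F
  TT....
  TTTF.F
  TT.TFT
  T.TTTT
Step 3: 5 trees catch fire, 5 burn out
  TTF...
  TT....
  TTF...
  TT.F.F
  T.TTFT
Step 4: 4 trees catch fire, 5 burn out
  TF....
  TT....
  TF....
  TT....
  T.TF.F
Step 5: 5 trees catch fire, 4 burn out
  F.....
  TF....
  F.....
  TF....
  T.F...
Step 6: 2 trees catch fire, 5 burn out
  ......
  F.....
  ......
  F.....
  T.....

......
F.....
......
F.....
T.....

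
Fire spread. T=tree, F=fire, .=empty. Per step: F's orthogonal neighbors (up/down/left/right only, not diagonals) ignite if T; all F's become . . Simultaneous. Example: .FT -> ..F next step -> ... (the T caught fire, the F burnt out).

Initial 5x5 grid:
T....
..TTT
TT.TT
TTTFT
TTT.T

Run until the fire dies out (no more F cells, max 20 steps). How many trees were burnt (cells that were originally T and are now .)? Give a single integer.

Step 1: +3 fires, +1 burnt (F count now 3)
Step 2: +5 fires, +3 burnt (F count now 5)
Step 3: +5 fires, +5 burnt (F count now 5)
Step 4: +2 fires, +5 burnt (F count now 2)
Step 5: +0 fires, +2 burnt (F count now 0)
Fire out after step 5
Initially T: 16, now '.': 24
Total burnt (originally-T cells now '.'): 15

Answer: 15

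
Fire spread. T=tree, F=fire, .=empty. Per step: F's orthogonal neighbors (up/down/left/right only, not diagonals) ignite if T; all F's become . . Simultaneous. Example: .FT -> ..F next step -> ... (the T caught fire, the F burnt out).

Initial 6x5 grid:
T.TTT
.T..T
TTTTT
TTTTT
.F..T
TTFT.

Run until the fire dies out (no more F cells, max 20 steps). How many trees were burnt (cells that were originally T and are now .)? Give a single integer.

Step 1: +3 fires, +2 burnt (F count now 3)
Step 2: +4 fires, +3 burnt (F count now 4)
Step 3: +4 fires, +4 burnt (F count now 4)
Step 4: +2 fires, +4 burnt (F count now 2)
Step 5: +2 fires, +2 burnt (F count now 2)
Step 6: +1 fires, +2 burnt (F count now 1)
Step 7: +1 fires, +1 burnt (F count now 1)
Step 8: +1 fires, +1 burnt (F count now 1)
Step 9: +1 fires, +1 burnt (F count now 1)
Step 10: +0 fires, +1 burnt (F count now 0)
Fire out after step 10
Initially T: 20, now '.': 29
Total burnt (originally-T cells now '.'): 19

Answer: 19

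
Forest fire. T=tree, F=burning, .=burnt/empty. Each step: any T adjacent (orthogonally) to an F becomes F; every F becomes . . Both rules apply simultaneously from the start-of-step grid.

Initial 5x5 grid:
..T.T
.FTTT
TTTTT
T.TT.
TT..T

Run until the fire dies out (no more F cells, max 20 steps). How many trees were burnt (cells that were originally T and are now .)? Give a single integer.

Answer: 15

Derivation:
Step 1: +2 fires, +1 burnt (F count now 2)
Step 2: +4 fires, +2 burnt (F count now 4)
Step 3: +4 fires, +4 burnt (F count now 4)
Step 4: +4 fires, +4 burnt (F count now 4)
Step 5: +1 fires, +4 burnt (F count now 1)
Step 6: +0 fires, +1 burnt (F count now 0)
Fire out after step 6
Initially T: 16, now '.': 24
Total burnt (originally-T cells now '.'): 15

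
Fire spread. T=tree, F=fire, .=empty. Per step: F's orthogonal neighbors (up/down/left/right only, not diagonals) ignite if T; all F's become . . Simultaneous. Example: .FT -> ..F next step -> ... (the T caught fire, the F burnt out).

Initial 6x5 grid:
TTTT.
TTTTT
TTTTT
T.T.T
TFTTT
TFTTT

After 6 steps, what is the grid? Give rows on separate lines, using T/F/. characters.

Step 1: 4 trees catch fire, 2 burn out
  TTTT.
  TTTTT
  TTTTT
  T.T.T
  F.FTT
  F.FTT
Step 2: 4 trees catch fire, 4 burn out
  TTTT.
  TTTTT
  TTTTT
  F.F.T
  ...FT
  ...FT
Step 3: 4 trees catch fire, 4 burn out
  TTTT.
  TTTTT
  FTFTT
  ....T
  ....F
  ....F
Step 4: 5 trees catch fire, 4 burn out
  TTTT.
  FTFTT
  .F.FT
  ....F
  .....
  .....
Step 5: 5 trees catch fire, 5 burn out
  FTFT.
  .F.FT
  ....F
  .....
  .....
  .....
Step 6: 3 trees catch fire, 5 burn out
  .F.F.
  ....F
  .....
  .....
  .....
  .....

.F.F.
....F
.....
.....
.....
.....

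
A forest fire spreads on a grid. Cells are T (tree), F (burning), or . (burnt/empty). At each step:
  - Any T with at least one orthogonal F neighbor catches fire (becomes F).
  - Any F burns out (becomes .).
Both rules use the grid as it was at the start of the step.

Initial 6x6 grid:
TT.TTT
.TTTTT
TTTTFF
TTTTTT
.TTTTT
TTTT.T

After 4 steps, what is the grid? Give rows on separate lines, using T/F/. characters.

Step 1: 5 trees catch fire, 2 burn out
  TT.TTT
  .TTTFF
  TTTF..
  TTTTFF
  .TTTTT
  TTTT.T
Step 2: 7 trees catch fire, 5 burn out
  TT.TFF
  .TTF..
  TTF...
  TTTF..
  .TTTFF
  TTTT.T
Step 3: 6 trees catch fire, 7 burn out
  TT.F..
  .TF...
  TF....
  TTF...
  .TTF..
  TTTT.F
Step 4: 5 trees catch fire, 6 burn out
  TT....
  .F....
  F.....
  TF....
  .TF...
  TTTF..

TT....
.F....
F.....
TF....
.TF...
TTTF..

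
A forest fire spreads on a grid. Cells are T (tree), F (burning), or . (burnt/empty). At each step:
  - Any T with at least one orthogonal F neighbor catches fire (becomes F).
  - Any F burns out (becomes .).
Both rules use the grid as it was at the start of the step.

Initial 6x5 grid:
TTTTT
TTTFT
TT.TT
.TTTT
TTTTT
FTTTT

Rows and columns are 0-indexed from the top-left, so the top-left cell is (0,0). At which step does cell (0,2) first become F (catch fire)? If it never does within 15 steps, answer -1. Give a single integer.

Step 1: cell (0,2)='T' (+6 fires, +2 burnt)
Step 2: cell (0,2)='F' (+7 fires, +6 burnt)
  -> target ignites at step 2
Step 3: cell (0,2)='.' (+9 fires, +7 burnt)
Step 4: cell (0,2)='.' (+4 fires, +9 burnt)
Step 5: cell (0,2)='.' (+0 fires, +4 burnt)
  fire out at step 5

2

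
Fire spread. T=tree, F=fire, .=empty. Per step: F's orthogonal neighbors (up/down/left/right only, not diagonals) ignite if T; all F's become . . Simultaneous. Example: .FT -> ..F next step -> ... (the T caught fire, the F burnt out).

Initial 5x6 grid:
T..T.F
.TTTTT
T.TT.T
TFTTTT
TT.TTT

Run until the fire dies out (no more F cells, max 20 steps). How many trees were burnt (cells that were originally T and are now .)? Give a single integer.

Step 1: +4 fires, +2 burnt (F count now 4)
Step 2: +6 fires, +4 burnt (F count now 6)
Step 3: +6 fires, +6 burnt (F count now 6)
Step 4: +4 fires, +6 burnt (F count now 4)
Step 5: +0 fires, +4 burnt (F count now 0)
Fire out after step 5
Initially T: 21, now '.': 29
Total burnt (originally-T cells now '.'): 20

Answer: 20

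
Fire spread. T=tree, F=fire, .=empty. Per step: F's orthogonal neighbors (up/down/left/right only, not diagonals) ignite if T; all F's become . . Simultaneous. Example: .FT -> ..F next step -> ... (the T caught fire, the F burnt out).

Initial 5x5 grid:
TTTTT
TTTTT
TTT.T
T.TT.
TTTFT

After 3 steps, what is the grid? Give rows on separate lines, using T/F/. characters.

Step 1: 3 trees catch fire, 1 burn out
  TTTTT
  TTTTT
  TTT.T
  T.TF.
  TTF.F
Step 2: 2 trees catch fire, 3 burn out
  TTTTT
  TTTTT
  TTT.T
  T.F..
  TF...
Step 3: 2 trees catch fire, 2 burn out
  TTTTT
  TTTTT
  TTF.T
  T....
  F....

TTTTT
TTTTT
TTF.T
T....
F....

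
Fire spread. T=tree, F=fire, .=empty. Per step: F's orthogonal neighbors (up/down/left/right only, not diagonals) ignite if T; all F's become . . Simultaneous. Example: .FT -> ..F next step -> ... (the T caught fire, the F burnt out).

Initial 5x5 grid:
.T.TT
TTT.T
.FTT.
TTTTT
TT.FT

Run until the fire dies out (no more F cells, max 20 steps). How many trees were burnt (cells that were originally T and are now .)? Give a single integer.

Answer: 14

Derivation:
Step 1: +5 fires, +2 burnt (F count now 5)
Step 2: +8 fires, +5 burnt (F count now 8)
Step 3: +1 fires, +8 burnt (F count now 1)
Step 4: +0 fires, +1 burnt (F count now 0)
Fire out after step 4
Initially T: 17, now '.': 22
Total burnt (originally-T cells now '.'): 14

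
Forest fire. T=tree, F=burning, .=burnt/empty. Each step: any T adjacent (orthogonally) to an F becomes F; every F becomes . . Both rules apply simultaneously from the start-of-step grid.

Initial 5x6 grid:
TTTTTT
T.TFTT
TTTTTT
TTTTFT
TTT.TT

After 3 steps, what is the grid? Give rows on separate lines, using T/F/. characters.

Step 1: 8 trees catch fire, 2 burn out
  TTTFTT
  T.F.FT
  TTTFFT
  TTTF.F
  TTT.FT
Step 2: 7 trees catch fire, 8 burn out
  TTF.FT
  T....F
  TTF..F
  TTF...
  TTT..F
Step 3: 5 trees catch fire, 7 burn out
  TF...F
  T.....
  TF....
  TF....
  TTF...

TF...F
T.....
TF....
TF....
TTF...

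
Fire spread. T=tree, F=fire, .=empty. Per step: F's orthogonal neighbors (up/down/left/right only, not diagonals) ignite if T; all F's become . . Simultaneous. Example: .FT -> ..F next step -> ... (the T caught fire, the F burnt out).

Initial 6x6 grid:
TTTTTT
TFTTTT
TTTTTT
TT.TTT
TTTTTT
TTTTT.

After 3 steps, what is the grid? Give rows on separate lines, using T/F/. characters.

Step 1: 4 trees catch fire, 1 burn out
  TFTTTT
  F.FTTT
  TFTTTT
  TT.TTT
  TTTTTT
  TTTTT.
Step 2: 6 trees catch fire, 4 burn out
  F.FTTT
  ...FTT
  F.FTTT
  TF.TTT
  TTTTTT
  TTTTT.
Step 3: 5 trees catch fire, 6 burn out
  ...FTT
  ....FT
  ...FTT
  F..TTT
  TFTTTT
  TTTTT.

...FTT
....FT
...FTT
F..TTT
TFTTTT
TTTTT.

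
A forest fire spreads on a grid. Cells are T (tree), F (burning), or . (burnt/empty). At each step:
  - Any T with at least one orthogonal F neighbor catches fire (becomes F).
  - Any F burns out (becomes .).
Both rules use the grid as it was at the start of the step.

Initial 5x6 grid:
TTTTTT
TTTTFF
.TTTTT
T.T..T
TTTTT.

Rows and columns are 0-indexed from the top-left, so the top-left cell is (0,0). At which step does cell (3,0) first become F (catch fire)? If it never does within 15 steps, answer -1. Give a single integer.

Step 1: cell (3,0)='T' (+5 fires, +2 burnt)
Step 2: cell (3,0)='T' (+4 fires, +5 burnt)
Step 3: cell (3,0)='T' (+3 fires, +4 burnt)
Step 4: cell (3,0)='T' (+4 fires, +3 burnt)
Step 5: cell (3,0)='T' (+2 fires, +4 burnt)
Step 6: cell (3,0)='T' (+2 fires, +2 burnt)
Step 7: cell (3,0)='T' (+2 fires, +2 burnt)
Step 8: cell (3,0)='F' (+1 fires, +2 burnt)
  -> target ignites at step 8
Step 9: cell (3,0)='.' (+0 fires, +1 burnt)
  fire out at step 9

8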